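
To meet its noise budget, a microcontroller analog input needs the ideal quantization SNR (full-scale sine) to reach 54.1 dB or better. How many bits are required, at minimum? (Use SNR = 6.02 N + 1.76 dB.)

9 bits

N ≥ (54.1 − 1.76)/6.02 = 8.694 → N_min = 9.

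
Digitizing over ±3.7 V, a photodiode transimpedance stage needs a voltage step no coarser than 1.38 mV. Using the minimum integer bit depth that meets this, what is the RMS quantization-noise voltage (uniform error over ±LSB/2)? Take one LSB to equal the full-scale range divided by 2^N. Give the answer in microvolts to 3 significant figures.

Full-scale range = 3.7 V − (-3.7 V) = 7.4 V.
Required number of levels: 7.4/1.38 mV = 5362.3; smallest N with 2^N ≥ that is 13.
LSB = 7.4 V / 2^13 = 0.90332 mV.
σ_q = LSB/√12 = 0.90332 mV/3.4641 = 261 µV.

261 µV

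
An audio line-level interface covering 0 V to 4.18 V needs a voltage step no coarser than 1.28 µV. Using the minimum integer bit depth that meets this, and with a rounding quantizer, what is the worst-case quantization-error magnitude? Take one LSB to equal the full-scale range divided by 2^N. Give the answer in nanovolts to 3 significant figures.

498 nV

Full-scale range = 4.18 V.
4.18 V / 1.28 µV = 3.266e6. Since 2^21 = 2097152 and 2^22 = 4194304, N = 22.
LSB = 4.18 V ÷ 2^22 = 4.18/4194304 V = 0.99659 µV.
Half an LSB is 498 nV.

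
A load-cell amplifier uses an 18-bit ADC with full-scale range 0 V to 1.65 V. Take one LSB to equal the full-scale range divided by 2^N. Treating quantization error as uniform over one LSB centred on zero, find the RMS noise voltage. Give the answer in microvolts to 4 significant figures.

V_FS = 1.65 V.
Step size = 1.65/262144 V = 6.29425 µV.
For a uniform distribution on [−LSB/2, +LSB/2], V_rms = LSB/√12 = 6.29425 µV/3.4641 = 1.817 µV.

1.817 µV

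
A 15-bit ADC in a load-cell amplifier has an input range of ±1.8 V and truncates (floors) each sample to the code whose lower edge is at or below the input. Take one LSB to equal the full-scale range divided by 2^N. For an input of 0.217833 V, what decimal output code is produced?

18366

Range = 1.8 − (-1.8) = 3.6 V. LSB = 3.6 V / 2^15 ≈ 109.9 µV.
(V_in − V_min) × 2^15/range = (0.217833 − (-1.8)) × 32768/3.6 = 18366.764.
Floor → code = 18366.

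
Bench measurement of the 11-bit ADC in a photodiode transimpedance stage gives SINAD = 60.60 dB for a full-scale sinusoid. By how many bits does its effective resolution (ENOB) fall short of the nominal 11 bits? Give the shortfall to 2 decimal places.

1.23 bits

N_eff = (60.60 − 1.76)/6.02 = 9.7741 bits.
Lost resolution: 11 − 9.7741 = 1.2259 bits.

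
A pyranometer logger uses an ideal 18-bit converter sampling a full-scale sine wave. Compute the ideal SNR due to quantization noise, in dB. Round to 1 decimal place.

SNR = 6.02·18 + 1.76 = 110.12 dB.

110.1 dB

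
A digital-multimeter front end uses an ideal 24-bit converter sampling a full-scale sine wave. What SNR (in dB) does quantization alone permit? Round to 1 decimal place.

Ideal quantization SNR: 6.02 × 24 + 1.76 dB = 146.2 dB.

146.2 dB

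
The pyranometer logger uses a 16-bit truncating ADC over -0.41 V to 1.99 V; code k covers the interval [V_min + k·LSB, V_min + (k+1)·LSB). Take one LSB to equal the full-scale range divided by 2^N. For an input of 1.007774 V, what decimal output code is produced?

38714

Full-scale range = 1.99 V − (-0.41 V) = 2.4 V. LSB = 2.4 V / 2^16 ≈ 36.62 µV.
(V_in − V_min) × 2^16/range = (1.007774 − (-0.41)) × 65536/2.4 = 38714.682.
Floor → code = 38714.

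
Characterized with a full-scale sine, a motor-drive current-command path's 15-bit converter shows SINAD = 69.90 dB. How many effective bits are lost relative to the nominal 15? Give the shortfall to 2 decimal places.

3.68 bits

ENOB = (SINAD − 1.76)/6.02 = (69.90 − 1.76)/6.02 = 11.3189 bits.
Shortfall = 15 − 11.3189 = 3.6811 bits.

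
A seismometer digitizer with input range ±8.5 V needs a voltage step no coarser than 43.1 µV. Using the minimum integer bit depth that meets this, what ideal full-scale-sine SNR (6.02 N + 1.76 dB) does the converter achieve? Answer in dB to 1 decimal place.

116.1 dB

Full-scale range = 8.5 V − (-8.5 V) = 17 V.
17 V / 43.1 µV = 394400. Since 2^18 = 262144 and 2^19 = 524288, N = 19.
SNR = 6.02 × 19 + 1.76 = 116.14 dB.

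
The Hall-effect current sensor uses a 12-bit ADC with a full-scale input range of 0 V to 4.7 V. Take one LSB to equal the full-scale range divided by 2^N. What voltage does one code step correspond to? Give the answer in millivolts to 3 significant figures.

1.15 mV

V_FS = 4.7 V.
2^12 = 4096 levels.
Step size = 4.7/4096 V = 1.15 mV.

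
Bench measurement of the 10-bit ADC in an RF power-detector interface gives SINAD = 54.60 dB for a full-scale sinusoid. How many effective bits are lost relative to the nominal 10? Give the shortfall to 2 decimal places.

1.22 bits

Effective bits = (54.60 − 1.76)/6.02 = 8.7774.
10 − 8.7774 = 1.22 bits below nominal.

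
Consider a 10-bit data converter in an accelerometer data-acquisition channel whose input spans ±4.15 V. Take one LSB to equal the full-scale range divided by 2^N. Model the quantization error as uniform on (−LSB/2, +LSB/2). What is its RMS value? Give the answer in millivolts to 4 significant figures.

The full-scale span is 4.15 − (-4.15) = 8.3 V.
Step size = 8.3/1024 V = 8.10547 mV.
RMS of a uniform error over width LSB is LSB/√12 = 2.340 mV.

2.340 mV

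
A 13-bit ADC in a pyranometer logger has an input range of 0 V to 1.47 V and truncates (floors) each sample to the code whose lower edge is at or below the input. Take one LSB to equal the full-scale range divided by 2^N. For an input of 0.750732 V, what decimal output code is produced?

Full-scale range = 1.47 V. LSB = 1.47 V / 2^13 ≈ 179.4 µV.
V_in − V_min = 0.750732 − (0) = 0.750732 V.
Divide by LSB: 0.750732 × 8192/1.47 = 4183.6711.
Truncating gives code 4183.

4183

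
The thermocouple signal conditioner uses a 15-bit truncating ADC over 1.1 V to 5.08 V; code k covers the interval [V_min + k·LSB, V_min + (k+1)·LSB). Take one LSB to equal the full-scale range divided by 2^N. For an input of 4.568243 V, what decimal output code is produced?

28554

Full-scale range = 5.08 V − (1.1 V) = 3.98 V. LSB = 3.98 V / 2^15 ≈ 121.5 µV.
code = ⌊(V_in − V_min)/LSB⌋ = ⌊(V_in − V_min) × 2^15 / range⌋
     = ⌊(4.568243 − (1.1)) × 32768 / 3.98⌋ = ⌊3.468243 × 32768/3.98⌋
     = ⌊28554.620⌋ = 28554.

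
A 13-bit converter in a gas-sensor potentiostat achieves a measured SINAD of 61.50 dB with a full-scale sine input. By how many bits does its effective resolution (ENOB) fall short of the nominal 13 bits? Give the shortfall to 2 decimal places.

N_eff = (61.50 − 1.76)/6.02 = 9.9236 bits.
Lost resolution: 13 − 9.9236 = 3.0764 bits.

3.08 bits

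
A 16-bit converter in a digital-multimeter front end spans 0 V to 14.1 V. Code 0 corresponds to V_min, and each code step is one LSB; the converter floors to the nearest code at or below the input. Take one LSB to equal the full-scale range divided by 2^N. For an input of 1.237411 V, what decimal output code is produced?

5751

Full-scale range = 14.1 V. LSB = 14.1 V / 2^16 ≈ 215.1 µV.
code = ⌊(V_in − V_min)/LSB⌋ = ⌊(V_in − V_min) × 2^16 / range⌋
     = ⌊(1.237411 − (0)) × 65536 / 14.1⌋ = ⌊1.237411 × 65536/14.1⌋
     = ⌊5751.416⌋ = 5751.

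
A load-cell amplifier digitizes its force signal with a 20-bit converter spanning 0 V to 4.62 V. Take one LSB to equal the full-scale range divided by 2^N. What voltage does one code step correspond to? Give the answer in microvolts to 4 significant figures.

4.406 µV

Full-scale range = 4.62 V.
2^20 = 1048576 levels.
Step size = 4.62/1048576 V = 4.406 µV.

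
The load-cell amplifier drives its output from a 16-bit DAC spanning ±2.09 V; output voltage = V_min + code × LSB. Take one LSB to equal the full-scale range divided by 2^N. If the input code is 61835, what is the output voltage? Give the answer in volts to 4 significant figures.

1.854 V

Range = 2.09 − (-2.09) = 4.18 V. LSB = 4.18 V / 2^16.
Output = V_min + (61835/65536) × range = -2.09 + 0.943527 × 4.18 V
      = -2.09 + 3.94394 = 1.85394 V.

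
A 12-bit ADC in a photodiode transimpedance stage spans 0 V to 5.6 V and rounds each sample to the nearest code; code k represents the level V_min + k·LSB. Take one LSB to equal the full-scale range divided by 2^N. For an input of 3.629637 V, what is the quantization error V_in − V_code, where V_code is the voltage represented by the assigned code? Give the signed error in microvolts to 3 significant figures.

−246 µV

V_FS = 5.6 V. LSB = 5.6 V / 2^12 ≈ 1.367 mV.
Position in LSBs: (3.629637 − (0)) × 4096/5.6 = 2654.8202; rounding gives k = 2655.
Reconstructed level: 0 + 2655 × 5.6/4096 V = 3.629882813 V.
e = 3.629637 − (3.629882813) = −246 µV.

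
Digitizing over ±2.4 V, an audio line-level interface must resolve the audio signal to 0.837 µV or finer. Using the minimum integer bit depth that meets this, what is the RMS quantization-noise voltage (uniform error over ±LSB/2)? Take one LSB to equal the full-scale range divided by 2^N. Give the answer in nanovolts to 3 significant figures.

165 nV

Span: 2.4 V − (-2.4 V) = 4.8 V.
Need 2^N ≥ 4.8 V / 0.837 µV = 5.735e6 → N_min = 23.
LSB = 4.8 V / 2^23 = 0.57220 µV.
σ_q = LSB/√12 = 0.57220 µV/3.4641 = 165 nV.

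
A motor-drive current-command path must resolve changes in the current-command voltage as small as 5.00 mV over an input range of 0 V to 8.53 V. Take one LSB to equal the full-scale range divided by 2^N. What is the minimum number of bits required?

11 bits

V_FS = 8.53 V.
Levels needed ≥ 8.53/5.00 mV = 1706. 2^11 = 2048 suffices, so N_min = 11.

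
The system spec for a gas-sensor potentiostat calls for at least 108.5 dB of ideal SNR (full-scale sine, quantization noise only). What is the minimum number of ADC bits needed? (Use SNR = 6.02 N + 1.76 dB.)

N ≥ (108.5 − 1.76)/6.02 = 17.731 → N_min = 18.

18 bits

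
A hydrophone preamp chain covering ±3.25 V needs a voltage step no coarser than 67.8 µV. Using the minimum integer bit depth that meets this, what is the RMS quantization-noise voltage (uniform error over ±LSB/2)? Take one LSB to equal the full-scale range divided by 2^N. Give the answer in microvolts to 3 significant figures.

14.3 µV

The full-scale span is 3.25 − (-3.25) = 6.5 V.
Need 2^N ≥ 6.5 V / 67.8 µV = 95870 → N_min = 17.
One LSB is 6.5 V / 131072 = 49.591 µV.
V_rms = LSB/√12 = 14.3 µV.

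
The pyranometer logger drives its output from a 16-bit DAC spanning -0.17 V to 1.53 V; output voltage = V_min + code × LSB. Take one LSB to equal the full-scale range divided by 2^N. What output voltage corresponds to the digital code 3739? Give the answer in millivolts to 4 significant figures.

The full-scale span is 1.53 − (-0.17) = 1.7 V. LSB = 1.7 V / 2^16.
Output = V_min + (3739/65536) × range = -0.17 + 0.0570526 × 1.7 V
      = -0.17 + 0.0969894 = -0.0730106 V.

-73.01 mV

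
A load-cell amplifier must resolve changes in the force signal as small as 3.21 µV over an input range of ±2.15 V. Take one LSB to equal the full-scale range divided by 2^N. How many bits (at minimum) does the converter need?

Span: 2.15 V − (-2.15 V) = 4.3 V.
Required number of levels: 4.3/3.21 µV = 1.3396e6; smallest N with 2^N ≥ that is 21.

21 bits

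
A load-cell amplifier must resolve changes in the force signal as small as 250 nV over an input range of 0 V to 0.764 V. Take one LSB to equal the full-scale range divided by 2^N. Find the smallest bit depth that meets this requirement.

22 bits

V_FS = 0.764 V.
Levels needed ≥ 0.764/250 nV = 3.056e6. 2^22 = 4194304 suffices, so N_min = 22.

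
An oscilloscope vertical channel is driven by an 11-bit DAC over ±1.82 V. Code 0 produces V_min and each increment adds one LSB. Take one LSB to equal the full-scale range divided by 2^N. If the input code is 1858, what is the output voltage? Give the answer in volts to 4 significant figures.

The full-scale span is 1.82 − (-1.82) = 3.64 V. LSB = 3.64 V / 2^11.
V_out = -1.82 + 1858 × (3.64/2048) V
      = -1.82 V + 3.30230 V = 1.48230 V.

1.482 V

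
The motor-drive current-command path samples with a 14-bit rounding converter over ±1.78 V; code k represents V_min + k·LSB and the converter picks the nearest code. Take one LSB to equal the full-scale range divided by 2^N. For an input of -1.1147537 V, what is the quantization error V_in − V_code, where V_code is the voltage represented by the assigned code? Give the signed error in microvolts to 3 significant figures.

Span: 1.78 V − (-1.78 V) = 3.56 V. LSB = 3.56 V / 2^14 ≈ 217.3 µV.
(-1.1147537 − (-1.78)) / LSB = 0.6652463 × 16384/3.56 = 3061.6279. Nearest integer: k = 3062.
V_code = V_min + k × range/2^14 = -1.78 + 3062 × 3.56/16384 = -1.1146728516 V.
e = -1.1147537 − (-1.1146728516) = −80.8 µV.

−80.8 µV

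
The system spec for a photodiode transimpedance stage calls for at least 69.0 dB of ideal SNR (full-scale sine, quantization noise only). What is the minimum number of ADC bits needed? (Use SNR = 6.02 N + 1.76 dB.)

12 bits

N ≥ (69.0 − 1.76)/6.02 = 11.169 → N_min = 12.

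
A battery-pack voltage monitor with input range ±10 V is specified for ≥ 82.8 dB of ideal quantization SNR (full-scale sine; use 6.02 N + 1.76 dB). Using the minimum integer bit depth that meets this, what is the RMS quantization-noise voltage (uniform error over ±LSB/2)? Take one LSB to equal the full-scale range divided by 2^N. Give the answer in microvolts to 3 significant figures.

Span: 10 V − (-10 V) = 20 V.
Required N = ⌈(82.8 − 1.76)/6.02⌉ = ⌈13.462⌉ = 14.
Step size = 20/16384 V = 1.2207 mV.
σ_q = LSB/√12 = 1.2207 mV/3.4641 = 352 µV.

352 µV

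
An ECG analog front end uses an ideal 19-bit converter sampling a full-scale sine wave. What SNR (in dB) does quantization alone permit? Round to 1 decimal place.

116.1 dB

6.02(19) + 1.76 = 114.38 + 1.76 = 116.14 dB.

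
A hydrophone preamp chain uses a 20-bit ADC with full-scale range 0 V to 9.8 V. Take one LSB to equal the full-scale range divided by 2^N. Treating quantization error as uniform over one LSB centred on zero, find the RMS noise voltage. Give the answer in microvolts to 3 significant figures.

2.70 µV

Range is 9.8 V.
One LSB is 9.8 V / 1048576 = 9.3460 µV.
RMS of a uniform error over width LSB is LSB/√12 = 2.70 µV.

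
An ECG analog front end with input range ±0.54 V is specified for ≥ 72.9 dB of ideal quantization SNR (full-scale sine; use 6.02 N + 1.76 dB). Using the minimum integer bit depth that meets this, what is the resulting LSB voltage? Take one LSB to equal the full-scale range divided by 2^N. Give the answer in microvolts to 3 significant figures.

Range = 0.54 − (-0.54) = 1.08 V.
6.02 N + 1.76 ≥ 72.9 gives N ≥ 11.817, so the minimum integer is 12.
LSB = 1.08 V ÷ 2^12 = 1.08/4096 V = 264 µV.

264 µV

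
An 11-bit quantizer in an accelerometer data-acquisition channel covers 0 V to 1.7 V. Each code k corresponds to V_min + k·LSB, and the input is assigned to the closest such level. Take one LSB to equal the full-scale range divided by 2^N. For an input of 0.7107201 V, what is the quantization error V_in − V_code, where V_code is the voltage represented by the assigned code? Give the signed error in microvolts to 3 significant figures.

V_FS = 1.7 V. LSB = 1.7 V / 2^11 ≈ 0.8301 mV.
(0.7107201 − (0)) / LSB = 0.7107201 × 2048/1.7 = 856.2087. Nearest integer: k = 856.
V_code = 0 + (856/2048) × 1.7 = 0.7105468750 V.
Error = V_in − V_code = 0.7107201 − (0.7105468750) = +173 µV.

+173 µV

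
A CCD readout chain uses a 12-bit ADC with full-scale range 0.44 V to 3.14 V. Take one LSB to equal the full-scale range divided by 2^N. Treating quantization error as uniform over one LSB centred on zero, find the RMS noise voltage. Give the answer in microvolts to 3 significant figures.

190 µV

Full-scale range = 3.14 V − (0.44 V) = 2.7 V.
One LSB is 2.7 V / 4096 = 0.65918 mV.
RMS of a uniform error over width LSB is LSB/√12 = 190 µV.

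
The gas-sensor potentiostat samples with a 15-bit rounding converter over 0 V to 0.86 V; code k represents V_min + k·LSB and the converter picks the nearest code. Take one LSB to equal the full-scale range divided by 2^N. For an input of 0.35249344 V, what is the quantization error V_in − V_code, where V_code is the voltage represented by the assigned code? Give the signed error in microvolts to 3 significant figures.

V_FS = 0.86 V. LSB = 0.86 V / 2^15 ≈ 26.25 µV.
Position in LSBs: (0.35249344 − (0)) × 32768/0.86 = 13430.8198; rounding gives k = 13431.
Reconstructed level: 0 + 13431 × 0.86/32768 V = 0.35249816895 V.
Error = V_in − V_code = 0.35249344 − (0.35249816895) = −4.73 µV.

−4.73 µV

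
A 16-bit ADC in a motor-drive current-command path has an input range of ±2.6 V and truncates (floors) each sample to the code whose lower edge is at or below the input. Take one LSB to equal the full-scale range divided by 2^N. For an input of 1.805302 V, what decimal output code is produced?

The full-scale span is 2.6 − (-2.6) = 5.2 V. LSB = 5.2 V / 2^16 ≈ 79.35 µV.
V_in − V_min = 1.805302 − (-2.6) = 4.405302 V.
Divide by LSB: 4.405302 × 65536/5.2 = 55520.3600.
Truncating gives code 55520.

55520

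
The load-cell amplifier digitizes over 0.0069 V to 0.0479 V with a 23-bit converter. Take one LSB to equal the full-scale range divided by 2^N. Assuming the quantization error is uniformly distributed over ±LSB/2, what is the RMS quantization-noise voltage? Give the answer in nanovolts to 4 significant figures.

1.411 nV

Full-scale range = 0.0479 V − (0.0069 V) = 0.041 V.
One LSB is 0.041 V / 8388608 = 4.88758 nV.
For a uniform distribution on [−LSB/2, +LSB/2], V_rms = LSB/√12 = 4.88758 nV/3.4641 = 1.411 nV.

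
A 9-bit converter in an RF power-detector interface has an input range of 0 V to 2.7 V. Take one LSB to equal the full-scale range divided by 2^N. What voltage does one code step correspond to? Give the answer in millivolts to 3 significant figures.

5.27 mV

V_FS = 2.7 V.
There are 2^9 = 512 steps.
One LSB is 2.7 V / 512 = 5.27 mV.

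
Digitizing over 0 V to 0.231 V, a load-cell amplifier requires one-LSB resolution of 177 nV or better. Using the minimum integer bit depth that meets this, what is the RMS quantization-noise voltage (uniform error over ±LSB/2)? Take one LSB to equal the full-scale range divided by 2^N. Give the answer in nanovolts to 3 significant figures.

Full-scale range = 0.231 V.
0.231 V / 177 nV = 1.305e6. Since 2^20 = 1048576 and 2^21 = 2097152, N = 21.
LSB = 0.231 V / 2^21 = 110.15 nV.
σ_q = LSB/√12 = 110.15 nV/3.4641 = 31.8 nV.

31.8 nV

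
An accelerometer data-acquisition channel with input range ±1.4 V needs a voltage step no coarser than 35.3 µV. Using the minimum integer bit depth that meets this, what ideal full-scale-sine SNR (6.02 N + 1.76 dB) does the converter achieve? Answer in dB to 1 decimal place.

Range = 1.4 − (-1.4) = 2.8 V.
2.8 V / 35.3 µV = 79320. Since 2^16 = 65536 and 2^17 = 131072, N = 17.
6.02(17) + 1.76 = 104.10 dB.

104.1 dB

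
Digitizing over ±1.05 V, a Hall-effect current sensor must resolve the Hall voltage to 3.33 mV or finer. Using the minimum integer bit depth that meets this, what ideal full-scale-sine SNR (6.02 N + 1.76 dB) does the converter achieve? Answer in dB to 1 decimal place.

62.0 dB

Span: 1.05 V − (-1.05 V) = 2.1 V.
2.1 V / 3.33 mV = 630.6. Since 2^9 = 512 and 2^10 = 1024, N = 10.
SNR = 6.02 × 10 + 1.76 = 61.96 dB.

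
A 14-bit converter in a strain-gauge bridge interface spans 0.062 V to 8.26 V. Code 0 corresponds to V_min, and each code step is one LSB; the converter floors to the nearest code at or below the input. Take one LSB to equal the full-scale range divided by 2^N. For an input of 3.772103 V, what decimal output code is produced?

7414

Full-scale range = 8.26 V − (0.062 V) = 8.198 V. LSB = 8.198 V / 2^14 ≈ 0.5004 mV.
code = ⌊(V_in − V_min)/LSB⌋ = ⌊(V_in − V_min) × 2^14 / range⌋
     = ⌊(3.772103 − (0.062)) × 16384 / 8.198⌋ = ⌊3.710103 × 16384/8.198⌋
     = ⌊7414.775⌋ = 7414.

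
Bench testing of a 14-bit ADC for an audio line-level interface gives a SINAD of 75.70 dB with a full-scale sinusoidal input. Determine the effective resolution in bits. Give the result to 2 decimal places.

Inverting SNR = 6.02 N + 1.76: N_eff = (75.70 − 1.76)/6.02 = 12.2824.

12.28 bits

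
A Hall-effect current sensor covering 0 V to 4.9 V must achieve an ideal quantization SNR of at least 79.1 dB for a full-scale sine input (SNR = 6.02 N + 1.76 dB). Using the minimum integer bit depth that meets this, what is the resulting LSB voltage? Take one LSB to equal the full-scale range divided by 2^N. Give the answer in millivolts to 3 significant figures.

0.598 mV

Full-scale range = 4.9 V.
N ≥ (79.1 − 1.76)/6.02 = 12.847 → N_min = 13.
LSB = 4.9 V ÷ 2^13 = 4.9/8192 V = 0.598 mV.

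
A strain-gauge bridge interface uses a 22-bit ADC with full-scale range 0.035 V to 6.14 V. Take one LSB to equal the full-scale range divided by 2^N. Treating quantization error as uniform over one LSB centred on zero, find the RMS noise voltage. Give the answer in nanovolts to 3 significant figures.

Full-scale range = 6.14 V − (0.035 V) = 6.105 V.
LSB = 6.105 V / 2^22 = 1.4555 µV.
V_rms = LSB/√12 = 1.4555 µV / √12 = 420 nV.

420 nV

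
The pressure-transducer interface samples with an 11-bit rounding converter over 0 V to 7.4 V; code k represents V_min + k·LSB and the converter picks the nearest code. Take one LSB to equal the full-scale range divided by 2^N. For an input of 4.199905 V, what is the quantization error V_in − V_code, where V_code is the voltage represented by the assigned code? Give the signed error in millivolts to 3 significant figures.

V_FS = 7.4 V. LSB = 7.4 V / 2^11 ≈ 3.613 mV.
Position in LSBs: (4.199905 − (0)) × 2048/7.4 = 1162.3521; rounding gives k = 1162.
V_code = V_min + k × range/2^11 = 0 + 1162 × 7.4/2048 = 4.198632813 V.
V_in − V_code = 4.199905 − (4.198632813) = +1.27 mV.

+1.27 mV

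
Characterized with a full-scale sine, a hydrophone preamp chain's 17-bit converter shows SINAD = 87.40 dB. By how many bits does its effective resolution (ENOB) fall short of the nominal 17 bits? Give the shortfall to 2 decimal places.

2.77 bits

Effective bits = (87.40 − 1.76)/6.02 = 14.2259.
17 − 14.2259 = 2.77 bits below nominal.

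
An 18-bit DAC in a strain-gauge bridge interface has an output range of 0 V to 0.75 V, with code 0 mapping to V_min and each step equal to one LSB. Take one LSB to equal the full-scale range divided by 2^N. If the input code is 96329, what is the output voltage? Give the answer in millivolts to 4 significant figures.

275.6 mV

Range is 0.75 V. LSB = 0.75 V / 2^18.
V_out = 0 + 96329 × (0.75/262144) V
      = 0 V + 0.275599 V = 0.275599 V.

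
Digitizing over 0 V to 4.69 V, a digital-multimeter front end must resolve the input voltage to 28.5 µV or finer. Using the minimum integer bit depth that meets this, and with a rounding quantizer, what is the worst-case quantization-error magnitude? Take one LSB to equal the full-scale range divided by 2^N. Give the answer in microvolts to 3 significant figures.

8.95 µV

Range is 4.69 V.
4.69 V / 28.5 µV = 164600. Since 2^17 = 131072 and 2^18 = 262144, N = 18.
Step size = 4.69/262144 V = 17.891 µV.
Half an LSB is 8.95 µV.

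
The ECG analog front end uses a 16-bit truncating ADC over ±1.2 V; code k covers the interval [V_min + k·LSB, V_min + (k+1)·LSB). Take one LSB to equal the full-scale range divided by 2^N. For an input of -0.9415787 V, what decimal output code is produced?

Span: 1.2 V − (-1.2 V) = 2.4 V. LSB = 2.4 V / 2^16 ≈ 36.62 µV.
V_in − V_min = -0.9415787 − (-1.2) = 0.2584213 V.
Divide by LSB: 0.2584213 × 65536/2.4 = 7056.6243.
Truncating gives code 7056.

7056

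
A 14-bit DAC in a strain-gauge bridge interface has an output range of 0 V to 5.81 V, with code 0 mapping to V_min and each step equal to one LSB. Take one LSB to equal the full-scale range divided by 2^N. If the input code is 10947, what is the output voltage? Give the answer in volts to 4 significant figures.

V_FS = 5.81 V. LSB = 5.81 V / 2^14.
Output = V_min + (10947/16384) × range = 0 + 0.668152 × 5.81 V
      = 0 + 3.88196 = 3.88196 V.

3.882 V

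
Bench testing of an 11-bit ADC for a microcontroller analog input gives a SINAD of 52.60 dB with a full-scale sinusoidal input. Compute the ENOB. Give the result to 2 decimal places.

8.45 bits

ENOB = (52.60 − 1.76)/6.02 = 8.4452 bits.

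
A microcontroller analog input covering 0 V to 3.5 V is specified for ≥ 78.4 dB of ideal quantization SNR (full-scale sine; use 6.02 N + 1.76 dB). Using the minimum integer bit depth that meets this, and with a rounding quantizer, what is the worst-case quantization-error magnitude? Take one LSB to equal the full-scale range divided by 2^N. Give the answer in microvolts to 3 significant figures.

214 µV

Span = 3.5 V.
N ≥ (78.4 − 1.76)/6.02 = 12.731 → N_min = 13.
LSB = 3.5 V ÷ 2^13 = 3.5/8192 V = 427.25 µV.
|e|_max = LSB/2 = 214 µV.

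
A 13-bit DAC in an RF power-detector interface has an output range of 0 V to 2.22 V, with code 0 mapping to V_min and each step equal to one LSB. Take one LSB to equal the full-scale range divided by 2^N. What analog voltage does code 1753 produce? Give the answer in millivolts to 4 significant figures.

V_FS = 2.22 V. LSB = 2.22 V / 2^13.
V_out = V_min + code × LSB = 0 V + 1753 × 2.22 V / 8192
      = 0 V + 0.475056 V = 0.475056 V.

475.1 mV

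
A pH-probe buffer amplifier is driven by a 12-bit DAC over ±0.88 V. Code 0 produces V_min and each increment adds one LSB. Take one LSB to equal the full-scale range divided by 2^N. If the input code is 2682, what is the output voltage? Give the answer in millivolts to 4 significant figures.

272.4 mV

Span: 0.88 V − (-0.88 V) = 1.76 V. LSB = 1.76 V / 2^12.
V_out = -0.88 + 2682 × (1.76/4096) V
      = -0.88 V + 1.15242 V = 0.272422 V.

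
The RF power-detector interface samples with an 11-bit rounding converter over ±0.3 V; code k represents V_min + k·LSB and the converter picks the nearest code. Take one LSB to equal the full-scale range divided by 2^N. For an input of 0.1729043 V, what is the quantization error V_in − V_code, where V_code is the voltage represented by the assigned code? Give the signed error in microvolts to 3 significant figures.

+52.7 µV

The full-scale span is 0.3 − (-0.3) = 0.6 V. LSB = 0.6 V / 2^11 ≈ 293.0 µV.
Position in LSBs: (0.1729043 − (-0.3)) × 2048/0.6 = 1614.1800; rounding gives k = 1614.
Reconstructed level: -0.3 + 1614 × 0.6/2048 V = 0.1728515625 V.
Error = V_in − V_code = 0.1729043 − (0.1728515625) = +52.7 µV.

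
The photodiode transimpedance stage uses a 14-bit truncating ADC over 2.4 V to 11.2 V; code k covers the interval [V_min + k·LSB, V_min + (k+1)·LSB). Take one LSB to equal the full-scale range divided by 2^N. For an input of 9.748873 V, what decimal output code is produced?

Full-scale range = 11.2 V − (2.4 V) = 8.8 V. LSB = 8.8 V / 2^14 ≈ 0.5371 mV.
code = ⌊(V_in − V_min)/LSB⌋ = ⌊(V_in − V_min) × 2^14 / range⌋
     = ⌊(9.748873 − (2.4)) × 16384 / 8.8⌋ = ⌊7.348873 × 16384/8.8⌋
     = ⌊13682.265⌋ = 13682.

13682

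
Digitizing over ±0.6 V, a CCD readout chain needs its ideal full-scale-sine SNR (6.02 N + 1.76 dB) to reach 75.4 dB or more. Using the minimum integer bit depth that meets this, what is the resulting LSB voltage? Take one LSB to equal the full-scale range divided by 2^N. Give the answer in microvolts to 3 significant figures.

146 µV

Span: 0.6 V − (-0.6 V) = 1.2 V.
Solving 6.02 N ≥ 75.4 − 1.76: N ≥ 12.233. Round up → N = 13.
LSB = 1.2 V ÷ 2^13 = 1.2/8192 V = 146 µV.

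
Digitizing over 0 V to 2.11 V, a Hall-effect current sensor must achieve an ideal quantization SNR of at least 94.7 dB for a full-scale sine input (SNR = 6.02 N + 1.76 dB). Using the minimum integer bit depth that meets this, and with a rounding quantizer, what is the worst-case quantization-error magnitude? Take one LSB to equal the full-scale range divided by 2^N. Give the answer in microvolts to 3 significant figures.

Range is 2.11 V.
Required N = ⌈(94.7 − 1.76)/6.02⌉ = ⌈15.439⌉ = 16.
Step size = 2.11/65536 V = 32.196 µV.
Max error for round-to-nearest is LSB/2 = 16.1 µV.

16.1 µV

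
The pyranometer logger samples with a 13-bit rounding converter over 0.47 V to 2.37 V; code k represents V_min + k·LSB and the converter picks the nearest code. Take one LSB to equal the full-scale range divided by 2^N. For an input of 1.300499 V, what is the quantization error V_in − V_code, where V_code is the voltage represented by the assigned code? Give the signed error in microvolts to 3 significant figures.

−55.2 µV

Full-scale range = 2.37 V − (0.47 V) = 1.9 V. LSB = 1.9 V / 2^13 ≈ 231.9 µV.
Position in LSBs: (1.300499 − (0.47)) × 8192/1.9 = 3580.7620; rounding gives k = 3581.
V_code = V_min + k × range/2^13 = 0.47 + 3581 × 1.9/8192 = 1.300554199 V.
V_in − V_code = 1.300499 − (1.300554199) = −55.2 µV.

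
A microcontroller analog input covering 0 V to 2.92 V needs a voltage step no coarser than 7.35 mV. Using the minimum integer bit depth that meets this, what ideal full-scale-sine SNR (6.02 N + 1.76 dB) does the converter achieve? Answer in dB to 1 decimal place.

V_FS = 2.92 V.
2.92 V / 7.35 mV = 397.3. Since 2^8 = 256 and 2^9 = 512, N = 9.
Ideal SNR at N = 9: 6.02·9 + 1.76 = 55.9 dB.

55.9 dB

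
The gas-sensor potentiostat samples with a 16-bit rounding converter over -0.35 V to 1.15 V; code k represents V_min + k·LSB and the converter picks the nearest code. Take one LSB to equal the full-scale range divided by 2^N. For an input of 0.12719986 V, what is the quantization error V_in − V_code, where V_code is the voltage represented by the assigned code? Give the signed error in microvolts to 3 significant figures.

Span: 1.15 V − (-0.35 V) = 1.5 V. LSB = 1.5 V / 2^16 ≈ 22.89 µV.
(V_in − V_min)/LSB = (0.12719986 − (-0.35)) × 65536/1.5 = 20849.1800 → nearest code k = 20849.
V_code = V_min + k × range/2^16 = -0.35 + 20849 × 1.5/65536 = 0.12719573975 V.
V_in − V_code = 0.12719986 − (0.12719573975) = +4.12 µV.

+4.12 µV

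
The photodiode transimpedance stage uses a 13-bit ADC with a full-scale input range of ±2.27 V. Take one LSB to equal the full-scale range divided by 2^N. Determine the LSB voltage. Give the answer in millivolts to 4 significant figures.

0.5542 mV

The full-scale span is 2.27 − (-2.27) = 4.54 V.
Number of codes = 2^13 = 8192.
LSB = 4.54 V / 2^13 = 0.5542 mV.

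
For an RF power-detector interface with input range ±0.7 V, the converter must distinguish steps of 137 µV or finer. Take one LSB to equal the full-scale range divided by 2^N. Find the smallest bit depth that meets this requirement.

14 bits

The full-scale span is 0.7 − (-0.7) = 1.4 V.
1.4 V / 137 µV = 10220. Since 2^13 = 8192 and 2^14 = 16384, N = 14.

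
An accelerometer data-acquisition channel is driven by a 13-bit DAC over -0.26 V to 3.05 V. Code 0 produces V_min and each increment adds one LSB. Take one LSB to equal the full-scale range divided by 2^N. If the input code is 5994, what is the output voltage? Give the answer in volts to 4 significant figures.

Full-scale range = 3.05 V − (-0.26 V) = 3.31 V. LSB = 3.31 V / 2^13.
V_out = -0.26 + 5994 × (3.31/8192) V
      = -0.26 + 2.42189 = 2.16189 V.

2.162 V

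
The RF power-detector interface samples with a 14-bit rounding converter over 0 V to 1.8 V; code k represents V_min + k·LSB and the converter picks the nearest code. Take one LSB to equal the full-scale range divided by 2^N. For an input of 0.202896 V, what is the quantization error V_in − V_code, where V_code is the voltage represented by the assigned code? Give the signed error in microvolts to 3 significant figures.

−21.5 µV

Full-scale range = 1.8 V. LSB = 1.8 V / 2^14 ≈ 109.9 µV.
(V_in − V_min)/LSB = (0.202896 − (0)) × 16384/1.8 = 1846.8045 → nearest code k = 1847.
V_code = V_min + k × range/2^14 = 0 + 1847 × 1.8/16384 = 0.20291748047 V.
e = 0.202896 − (0.20291748047) = −21.5 µV.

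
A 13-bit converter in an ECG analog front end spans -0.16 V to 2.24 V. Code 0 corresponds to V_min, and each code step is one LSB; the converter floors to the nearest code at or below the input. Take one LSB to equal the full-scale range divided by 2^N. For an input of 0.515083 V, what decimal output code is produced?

2304

The full-scale span is 2.24 − (-0.16) = 2.4 V. LSB = 2.4 V / 2^13 ≈ 293.0 µV.
code = ⌊(V_in − V_min)/LSB⌋ = ⌊(V_in − V_min) × 2^13 / range⌋
     = ⌊(0.515083 − (-0.16)) × 8192 / 2.4⌋ = ⌊0.675083 × 8192/2.4⌋
     = ⌊2304.283⌋ = 2304.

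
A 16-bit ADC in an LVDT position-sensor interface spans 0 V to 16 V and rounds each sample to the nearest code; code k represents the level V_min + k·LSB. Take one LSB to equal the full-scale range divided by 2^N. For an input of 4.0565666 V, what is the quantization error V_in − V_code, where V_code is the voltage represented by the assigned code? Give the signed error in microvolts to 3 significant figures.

−74.0 µV

V_FS = 16 V. LSB = 16 V / 2^16 ≈ 244.1 µV.
(4.0565666 − (0)) / LSB = 4.0565666 × 65536/16 = 16615.6968. Nearest integer: k = 16616.
Reconstructed level: 0 + 16616 × 16/65536 V = 4.0566406250 V.
Error = V_in − V_code = 4.0565666 − (4.0566406250) = −74.0 µV.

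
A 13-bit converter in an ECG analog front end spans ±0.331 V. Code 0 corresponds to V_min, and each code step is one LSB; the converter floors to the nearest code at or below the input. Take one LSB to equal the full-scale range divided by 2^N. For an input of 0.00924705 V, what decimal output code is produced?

Full-scale range = 0.331 V − (-0.331 V) = 0.662 V. LSB = 0.662 V / 2^13 ≈ 80.81 µV.
code = ⌊(V_in − V_min)/LSB⌋ = ⌊(V_in − V_min) × 2^13 / range⌋
     = ⌊(0.00924705 − (-0.331)) × 8192 / 0.662⌋ = ⌊0.34024705 × 8192/0.662⌋
     = ⌊4210.429⌋ = 4210.

4210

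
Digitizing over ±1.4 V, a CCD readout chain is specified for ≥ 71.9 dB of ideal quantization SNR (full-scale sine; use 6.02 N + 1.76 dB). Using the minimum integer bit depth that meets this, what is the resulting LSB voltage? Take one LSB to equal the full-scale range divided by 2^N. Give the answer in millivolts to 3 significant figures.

0.684 mV

Span: 1.4 V − (-1.4 V) = 2.8 V.
6.02 N + 1.76 ≥ 71.9 gives N ≥ 11.651, so the minimum integer is 12.
Step size = 2.8/4096 V = 0.684 mV.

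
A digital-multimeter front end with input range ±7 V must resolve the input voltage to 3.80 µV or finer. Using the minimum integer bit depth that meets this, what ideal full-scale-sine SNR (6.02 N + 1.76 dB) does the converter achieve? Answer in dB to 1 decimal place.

Full-scale range = 7 V − (-7 V) = 14 V.
Required number of levels: 14/3.80 µV = 3.6842e6; smallest N with 2^N ≥ that is 22.
Ideal SNR at N = 22: 6.02·22 + 1.76 = 134.2 dB.

134.2 dB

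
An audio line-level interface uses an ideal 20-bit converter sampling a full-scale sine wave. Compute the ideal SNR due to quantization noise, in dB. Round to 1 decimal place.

122.2 dB

Ideal quantization SNR: 6.02 × 20 + 1.76 dB = 122.2 dB.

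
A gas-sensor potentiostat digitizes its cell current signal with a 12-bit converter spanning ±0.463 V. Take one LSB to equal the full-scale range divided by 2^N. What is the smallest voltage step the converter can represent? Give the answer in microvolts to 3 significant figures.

226 µV

Span: 0.463 V − (-0.463 V) = 0.926 V.
Number of codes = 2^12 = 4096.
Step size = 0.926/4096 V = 226 µV.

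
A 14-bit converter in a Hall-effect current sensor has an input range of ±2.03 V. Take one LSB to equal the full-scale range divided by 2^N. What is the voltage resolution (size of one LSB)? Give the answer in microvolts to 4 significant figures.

Range = 2.03 − (-2.03) = 4.06 V.
Number of codes = 2^14 = 16384.
LSB = 4.06 V / 2^14 = 247.8 µV.

247.8 µV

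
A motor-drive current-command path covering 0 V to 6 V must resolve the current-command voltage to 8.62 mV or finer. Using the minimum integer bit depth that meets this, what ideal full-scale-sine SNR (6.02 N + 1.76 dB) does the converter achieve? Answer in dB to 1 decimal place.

Full-scale range = 6 V.
Levels needed ≥ 6/8.62 mV = 696.1. 2^10 = 1024 suffices, so N_min = 10.
SNR = 6.02 × 10 + 1.76 = 61.96 dB.

62.0 dB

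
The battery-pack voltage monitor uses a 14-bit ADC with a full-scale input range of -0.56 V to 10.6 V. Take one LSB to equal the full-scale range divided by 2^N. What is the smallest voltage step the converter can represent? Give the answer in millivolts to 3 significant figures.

Span: 10.6 V − (-0.56 V) = 11.16 V.
There are 2^14 = 16384 steps.
One LSB is 11.16 V / 16384 = 0.681 mV.

0.681 mV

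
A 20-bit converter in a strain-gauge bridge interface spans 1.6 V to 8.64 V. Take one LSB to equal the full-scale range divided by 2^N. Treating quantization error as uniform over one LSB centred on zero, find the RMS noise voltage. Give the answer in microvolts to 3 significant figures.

1.94 µV

Full-scale range = 8.64 V − (1.6 V) = 7.04 V.
LSB = 7.04 V / 2^20 = 6.7139 µV.
For a uniform distribution on [−LSB/2, +LSB/2], V_rms = LSB/√12 = 6.7139 µV/3.4641 = 1.94 µV.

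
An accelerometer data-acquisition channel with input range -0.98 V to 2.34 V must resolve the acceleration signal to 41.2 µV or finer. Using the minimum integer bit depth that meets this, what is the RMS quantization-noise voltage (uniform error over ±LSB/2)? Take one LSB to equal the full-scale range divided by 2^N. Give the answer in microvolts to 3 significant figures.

7.31 µV

Range = 2.34 − (-0.98) = 3.32 V.
3.32 V / 41.2 µV = 80580. Since 2^16 = 65536 and 2^17 = 131072, N = 17.
One LSB is 3.32 V / 131072 = 25.330 µV.
V_rms = LSB/√12 = 7.31 µV.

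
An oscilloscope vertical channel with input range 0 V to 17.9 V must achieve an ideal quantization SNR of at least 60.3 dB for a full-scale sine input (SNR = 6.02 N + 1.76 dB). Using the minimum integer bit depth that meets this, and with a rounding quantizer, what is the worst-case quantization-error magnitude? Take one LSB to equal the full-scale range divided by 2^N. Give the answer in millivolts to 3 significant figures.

8.74 mV

V_FS = 17.9 V.
N ≥ (60.3 − 1.76)/6.02 = 9.724 → N_min = 10.
Step size = 17.9/1024 V = 17.480 mV.
|e|_max = LSB/2 = 8.74 mV.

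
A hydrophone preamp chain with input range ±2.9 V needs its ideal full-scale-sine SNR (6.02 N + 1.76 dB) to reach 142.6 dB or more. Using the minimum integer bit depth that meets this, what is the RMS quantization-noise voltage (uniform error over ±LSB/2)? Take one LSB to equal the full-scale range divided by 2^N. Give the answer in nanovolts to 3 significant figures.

The full-scale span is 2.9 − (-2.9) = 5.8 V.
Required N = ⌈(142.6 − 1.76)/6.02⌉ = ⌈23.395⌉ = 24.
One LSB is 5.8 V / 16777216 = 345.71 nV.
RMS noise = LSB/√12 = 99.8 nV.

99.8 nV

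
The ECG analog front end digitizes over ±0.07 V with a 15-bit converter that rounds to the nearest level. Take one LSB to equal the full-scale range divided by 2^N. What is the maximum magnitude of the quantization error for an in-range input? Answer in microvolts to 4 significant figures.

Span: 0.07 V − (-0.07 V) = 0.14 V.
Step size = 0.14/32768 V = 4.27246 µV.
A rounding quantizer has |error| ≤ LSB/2 = 2.136 µV.

2.136 µV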